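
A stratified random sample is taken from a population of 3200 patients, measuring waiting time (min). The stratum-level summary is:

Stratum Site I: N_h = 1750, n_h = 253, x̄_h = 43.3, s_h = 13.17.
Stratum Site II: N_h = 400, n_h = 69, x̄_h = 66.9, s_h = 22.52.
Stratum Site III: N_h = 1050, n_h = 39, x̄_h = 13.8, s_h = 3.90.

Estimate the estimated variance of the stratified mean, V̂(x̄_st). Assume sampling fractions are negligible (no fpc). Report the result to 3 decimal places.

V̂(x̄_st) = Σ W_h² s_h²/n_h, with W_h = N_h/N and N = 3200:
  stratum Site I: (1750/3200)²·13.17²/253 = 0.205035
  stratum Site II: (400/3200)²·22.52²/69 = 0.114844
  stratum Site III: (1050/3200)²·3.90²/39 = 0.0419897
V̂(x̄_st) = 0.361868

V̂(x̄_st) ≈ 0.362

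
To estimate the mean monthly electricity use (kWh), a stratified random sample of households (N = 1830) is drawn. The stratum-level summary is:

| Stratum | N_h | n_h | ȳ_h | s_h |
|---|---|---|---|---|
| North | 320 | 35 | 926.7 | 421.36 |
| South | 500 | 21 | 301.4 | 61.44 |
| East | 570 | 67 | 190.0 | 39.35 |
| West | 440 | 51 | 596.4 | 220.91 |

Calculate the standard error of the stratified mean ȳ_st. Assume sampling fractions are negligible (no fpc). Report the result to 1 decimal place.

V̂(ȳ_st) = Σ W_h² s_h²/n_h, with W_h = N_h/N and N = 1830:
  stratum North: (320/1830)²·421.36²/35 = 155.109
  stratum South: (500/1830)²·61.44²/21 = 13.419
  stratum East: (570/1830)²·39.35²/67 = 2.24214
  stratum West: (440/1830)²·220.91²/51 = 55.3177
V̂(ȳ_st) = 226.088
SE(ȳ_st) = √226.088 = 15.0362

SE(ȳ_st) ≈ 15.0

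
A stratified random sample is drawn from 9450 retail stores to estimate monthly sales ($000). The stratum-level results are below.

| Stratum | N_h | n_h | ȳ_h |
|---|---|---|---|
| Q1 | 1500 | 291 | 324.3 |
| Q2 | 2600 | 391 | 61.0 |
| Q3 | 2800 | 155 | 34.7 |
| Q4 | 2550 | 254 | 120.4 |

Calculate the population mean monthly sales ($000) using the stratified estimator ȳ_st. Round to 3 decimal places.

ȳ_st ≈ 111.030

N = Σ N_h = 9450. Stratum weights W_h = N_h/N.
ȳ_st = (1500·324.3 + 2600·61.0 + 2800·34.7 + 2550·120.4) / 9450 = 111.02963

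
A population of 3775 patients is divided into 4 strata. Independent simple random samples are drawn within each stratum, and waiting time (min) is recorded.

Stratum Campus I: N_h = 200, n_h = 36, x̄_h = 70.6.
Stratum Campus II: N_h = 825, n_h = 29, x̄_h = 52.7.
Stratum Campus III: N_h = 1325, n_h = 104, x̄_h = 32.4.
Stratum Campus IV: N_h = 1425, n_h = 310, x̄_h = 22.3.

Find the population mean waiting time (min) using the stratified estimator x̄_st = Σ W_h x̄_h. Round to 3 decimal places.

x̄_st ≈ 35.048

N = Σ N_h = 3775. Stratum weights W_h = N_h/N.
x̄_st = (200·70.6 + 825·52.7 + 1325·32.4 + 1425·22.3) / 3775 = 35.04768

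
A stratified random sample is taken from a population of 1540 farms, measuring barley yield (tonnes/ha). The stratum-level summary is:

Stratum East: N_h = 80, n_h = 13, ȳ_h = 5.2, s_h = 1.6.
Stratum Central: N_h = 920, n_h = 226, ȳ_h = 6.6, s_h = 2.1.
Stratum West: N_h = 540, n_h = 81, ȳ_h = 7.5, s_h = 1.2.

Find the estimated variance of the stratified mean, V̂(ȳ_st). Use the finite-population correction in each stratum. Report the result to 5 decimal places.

V̂(ȳ_st) = Σ W_h² (1 − n_h/N_h) s_h²/n_h, with W_h = N_h/N and N = 1540:
  stratum East: (80/1540)²·(1 − 13/80)·1.6²/13 = 0.000445061
  stratum Central: (920/1540)²·(1 − 226/920)·2.1²/226 = 0.00525335
  stratum West: (540/1540)²·(1 − 81/540)·1.2²/81 = 0.00185799
V̂(ȳ_st) = 0.00755639

V̂(ȳ_st) ≈ 0.00756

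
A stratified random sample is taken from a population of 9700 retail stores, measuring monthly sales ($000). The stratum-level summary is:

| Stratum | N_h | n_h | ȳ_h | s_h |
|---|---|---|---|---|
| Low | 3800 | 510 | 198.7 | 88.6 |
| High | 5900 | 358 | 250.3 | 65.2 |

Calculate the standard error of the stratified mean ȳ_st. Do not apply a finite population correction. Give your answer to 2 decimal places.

V̂(ȳ_st) = Σ W_h² s_h²/n_h, with W_h = N_h/N and N = 9700:
  stratum Low: (3800/9700)²·88.6²/510 = 2.36222
  stratum High: (5900/9700)²·65.2²/358 = 4.39312
V̂(ȳ_st) = 6.75534
SE(ȳ_st) = √6.75534 = 2.5991

SE(ȳ_st) ≈ 2.60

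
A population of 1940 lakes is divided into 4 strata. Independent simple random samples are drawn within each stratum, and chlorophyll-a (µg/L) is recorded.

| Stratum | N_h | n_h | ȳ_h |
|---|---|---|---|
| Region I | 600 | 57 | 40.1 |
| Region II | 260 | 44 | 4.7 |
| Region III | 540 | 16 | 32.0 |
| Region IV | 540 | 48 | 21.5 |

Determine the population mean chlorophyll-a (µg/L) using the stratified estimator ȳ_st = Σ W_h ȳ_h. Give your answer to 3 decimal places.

N = Σ N_h = 1940. Stratum weights W_h = N_h/N.
ȳ_st = (600·40.1 + 260·4.7 + 540·32.0 + 540·21.5) / 1940 = 27.92371

ȳ_st ≈ 27.924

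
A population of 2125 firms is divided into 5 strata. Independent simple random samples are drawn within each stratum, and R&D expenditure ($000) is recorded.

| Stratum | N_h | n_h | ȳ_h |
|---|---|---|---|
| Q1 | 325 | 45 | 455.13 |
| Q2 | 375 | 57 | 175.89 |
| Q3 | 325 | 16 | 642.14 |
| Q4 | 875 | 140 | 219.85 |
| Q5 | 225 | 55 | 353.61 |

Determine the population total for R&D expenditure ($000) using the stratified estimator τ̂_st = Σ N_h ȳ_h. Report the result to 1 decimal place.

τ̂_st = Σ N_h ȳ_h = 325·455.13 + 375·175.89 + 325·642.14 + 875·219.85 + 225·353.61 = 694502.5

τ̂_st ≈ 694502.5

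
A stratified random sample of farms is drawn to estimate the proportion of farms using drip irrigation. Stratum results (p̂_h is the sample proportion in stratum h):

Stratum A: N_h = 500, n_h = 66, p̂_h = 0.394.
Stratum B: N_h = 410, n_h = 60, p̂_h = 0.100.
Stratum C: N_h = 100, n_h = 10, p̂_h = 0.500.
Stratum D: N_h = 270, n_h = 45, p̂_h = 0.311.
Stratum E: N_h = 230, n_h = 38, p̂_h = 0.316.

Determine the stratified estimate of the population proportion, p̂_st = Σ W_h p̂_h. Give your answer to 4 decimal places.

p̂_st ≈ 0.2945

N = 1510; stratum weights W_h = N_h/N.
p̂_st = Σ W_h p̂_h = (500·0.394 + 410·0.100 + 100·0.500 + 270·0.311 + 230·0.316)/1510 = 0.29447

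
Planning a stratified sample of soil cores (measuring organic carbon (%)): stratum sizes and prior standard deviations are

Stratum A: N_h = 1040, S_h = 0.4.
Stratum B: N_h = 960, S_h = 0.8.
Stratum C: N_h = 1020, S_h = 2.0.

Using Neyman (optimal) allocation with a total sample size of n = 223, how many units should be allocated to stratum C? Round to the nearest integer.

Neyman allocation: n_h = n · N_h S_h / Σ N_i S_i, with n = 223.
  stratum A: N_h·S_h = 1040·0.4 = 416.00
  stratum B: N_h·S_h = 960·0.8 = 768.00
  stratum C: N_h·S_h = 1020·2.0 = 2040.00
Σ N_h S_h = 3224.00
n for stratum C = 223·2040.00/3224.00 = 141.104 → 141

141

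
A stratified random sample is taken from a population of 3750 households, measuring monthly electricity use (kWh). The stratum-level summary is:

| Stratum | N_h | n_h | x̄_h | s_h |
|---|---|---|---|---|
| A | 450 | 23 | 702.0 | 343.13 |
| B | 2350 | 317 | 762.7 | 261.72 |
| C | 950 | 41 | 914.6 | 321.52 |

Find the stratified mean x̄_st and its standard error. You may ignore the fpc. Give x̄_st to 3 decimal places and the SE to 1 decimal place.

x̄_st = Σ W_h x̄_h = (450·702.0 + 2350·762.7 + 950·914.6)/3750 = 793.89733
V̂(x̄_st) = Σ W_h² s_h²/n_h, with W_h = N_h/N and N = 3750:
  stratum A: (450/3750)²·343.13²/23 = 73.7143
  stratum B: (2350/3750)²·261.72²/317 = 84.857
  stratum C: (950/3750)²·321.52²/41 = 161.814
V̂(x̄_st) = 320.386
SE(x̄_st) = √320.386 = 17.8993

x̄_st ≈ 793.897, SE ≈ 17.9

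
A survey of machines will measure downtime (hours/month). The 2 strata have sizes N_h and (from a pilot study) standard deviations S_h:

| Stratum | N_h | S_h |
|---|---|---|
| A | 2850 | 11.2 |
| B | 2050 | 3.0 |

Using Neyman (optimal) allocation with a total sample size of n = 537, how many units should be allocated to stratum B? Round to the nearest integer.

Neyman allocation: n_h = n · N_h S_h / Σ N_i S_i, with n = 537.
  stratum A: N_h·S_h = 2850·11.2 = 31920.00
  stratum B: N_h·S_h = 2050·3.0 = 6150.00
Σ N_h S_h = 38070.00
n for stratum B = 537·6150.00/38070.00 = 86.749 → 87

87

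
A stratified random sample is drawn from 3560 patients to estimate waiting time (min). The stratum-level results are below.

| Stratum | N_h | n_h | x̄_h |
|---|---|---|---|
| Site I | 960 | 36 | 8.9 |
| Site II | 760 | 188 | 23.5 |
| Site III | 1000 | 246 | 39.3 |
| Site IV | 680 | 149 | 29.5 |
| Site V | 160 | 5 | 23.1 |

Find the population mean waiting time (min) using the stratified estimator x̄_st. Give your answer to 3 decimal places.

x̄_st ≈ 25.129

N = Σ N_h = 3560. Stratum weights W_h = N_h/N.
x̄_st = (960·8.9 + 760·23.5 + 1000·39.3 + 680·29.5 + 160·23.1) / 3560 = 25.12921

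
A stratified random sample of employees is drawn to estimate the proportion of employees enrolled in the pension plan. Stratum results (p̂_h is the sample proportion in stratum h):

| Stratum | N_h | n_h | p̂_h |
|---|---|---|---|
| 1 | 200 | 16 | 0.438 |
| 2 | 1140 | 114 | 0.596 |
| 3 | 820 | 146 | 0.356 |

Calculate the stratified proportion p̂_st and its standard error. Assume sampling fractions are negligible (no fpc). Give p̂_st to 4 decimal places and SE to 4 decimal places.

N = 2160; stratum weights W_h = N_h/N.
p̂_st = Σ W_h p̂_h = (200·0.438 + 1140·0.596 + 820·0.356)/2160 = 0.49026
V̂(p̂_st) = Σ W_h² p̂_h(1−p̂_h)/(n_h−1):
  stratum 1: (200/2160)²·0.438·0.562/15 = 0.000140693
  stratum 2: (1140/2160)²·0.596·0.404/113 = 0.000593542
  stratum 3: (820/2160)²·0.356·0.644/145 = 0.00022787
V̂(p̂_st) = 0.000962105; SE = √V̂ = 0.0310178

p̂_st ≈ 0.4903, SE ≈ 0.0310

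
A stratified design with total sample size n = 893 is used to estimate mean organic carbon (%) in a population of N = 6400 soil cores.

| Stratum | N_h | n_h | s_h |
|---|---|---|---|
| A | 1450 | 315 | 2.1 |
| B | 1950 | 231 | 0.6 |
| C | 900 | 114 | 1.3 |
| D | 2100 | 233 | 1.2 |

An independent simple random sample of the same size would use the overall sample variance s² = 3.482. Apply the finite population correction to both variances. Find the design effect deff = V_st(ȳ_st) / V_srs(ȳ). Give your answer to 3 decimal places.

deff ≈ 0.458

V̂(ȳ_st) = Σ W_h² (1 − n_h/N_h) s_h²/n_h, with W_h = N_h/N and N = 6400:
  stratum A: (1450/6400)²·(1 − 315/1450)·2.1²/315 = 0.000562512
  stratum B: (1950/6400)²·(1 − 231/1950)·0.6²/231 = 0.000127538
  stratum C: (900/6400)²·(1 − 114/900)·1.3²/114 = 0.000256028
  stratum D: (2100/6400)²·(1 − 233/2100)·1.2²/233 = 0.000591576
V_st = 0.00153765
V_srs = (1 − 893/6400)·3.482/893 = 0.00335515
deff = V_st / V_srs = 0.00153765/0.00335515 = 0.4583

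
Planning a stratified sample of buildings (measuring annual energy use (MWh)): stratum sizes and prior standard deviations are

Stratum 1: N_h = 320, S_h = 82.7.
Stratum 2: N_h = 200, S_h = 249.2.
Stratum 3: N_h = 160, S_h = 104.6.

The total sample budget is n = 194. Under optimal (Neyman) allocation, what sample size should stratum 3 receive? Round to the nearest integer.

35

Neyman allocation: n_h = n · N_h S_h / Σ N_i S_i, with n = 194.
  stratum 1: N_h·S_h = 320·82.7 = 26464.00
  stratum 2: N_h·S_h = 200·249.2 = 49840.00
  stratum 3: N_h·S_h = 160·104.6 = 16736.00
Σ N_h S_h = 93040.00
n for stratum 3 = 194·16736.00/93040.00 = 34.897 → 35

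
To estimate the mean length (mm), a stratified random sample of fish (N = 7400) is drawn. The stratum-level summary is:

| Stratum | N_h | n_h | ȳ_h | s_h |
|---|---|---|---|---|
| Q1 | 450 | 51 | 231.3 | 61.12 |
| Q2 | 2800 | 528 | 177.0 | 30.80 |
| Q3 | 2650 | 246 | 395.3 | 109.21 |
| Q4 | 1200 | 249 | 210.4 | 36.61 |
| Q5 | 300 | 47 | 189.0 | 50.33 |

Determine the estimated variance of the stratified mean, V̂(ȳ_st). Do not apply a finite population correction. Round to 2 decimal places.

V̂(ȳ_st) = Σ W_h² s_h²/n_h, with W_h = N_h/N and N = 7400:
  stratum Q1: (450/7400)²·61.12²/51 = 0.270868
  stratum Q2: (2800/7400)²·30.80²/528 = 0.257229
  stratum Q3: (2650/7400)²·109.21²/246 = 6.21753
  stratum Q4: (1200/7400)²·36.61²/249 = 0.141547
  stratum Q5: (300/7400)²·50.33²/47 = 0.0885799
V̂(ȳ_st) = 6.97576

V̂(ȳ_st) ≈ 6.98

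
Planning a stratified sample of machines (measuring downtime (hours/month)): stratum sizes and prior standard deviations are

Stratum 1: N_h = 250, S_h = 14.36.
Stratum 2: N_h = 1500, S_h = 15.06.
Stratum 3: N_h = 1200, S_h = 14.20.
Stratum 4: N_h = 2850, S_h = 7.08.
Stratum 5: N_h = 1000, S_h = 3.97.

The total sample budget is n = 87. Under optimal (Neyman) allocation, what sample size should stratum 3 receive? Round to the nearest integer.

22

Neyman allocation: n_h = n · N_h S_h / Σ N_i S_i, with n = 87.
  stratum 1: N_h·S_h = 250·14.36 = 3590.00
  stratum 2: N_h·S_h = 1500·15.06 = 22590.00
  stratum 3: N_h·S_h = 1200·14.20 = 17040.00
  stratum 4: N_h·S_h = 2850·7.08 = 20178.00
  stratum 5: N_h·S_h = 1000·3.97 = 3970.00
Σ N_h S_h = 67368.00
n for stratum 3 = 87·17040.00/67368.00 = 22.006 → 22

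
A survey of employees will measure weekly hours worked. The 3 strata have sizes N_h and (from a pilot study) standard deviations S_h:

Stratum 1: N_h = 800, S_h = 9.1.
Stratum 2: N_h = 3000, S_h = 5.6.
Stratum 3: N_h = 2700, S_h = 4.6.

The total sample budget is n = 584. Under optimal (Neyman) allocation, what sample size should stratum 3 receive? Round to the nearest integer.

199

Neyman allocation: n_h = n · N_h S_h / Σ N_i S_i, with n = 584.
  stratum 1: N_h·S_h = 800·9.1 = 7280.00
  stratum 2: N_h·S_h = 3000·5.6 = 16800.00
  stratum 3: N_h·S_h = 2700·4.6 = 12420.00
Σ N_h S_h = 36500.00
n for stratum 3 = 584·12420.00/36500.00 = 198.720 → 199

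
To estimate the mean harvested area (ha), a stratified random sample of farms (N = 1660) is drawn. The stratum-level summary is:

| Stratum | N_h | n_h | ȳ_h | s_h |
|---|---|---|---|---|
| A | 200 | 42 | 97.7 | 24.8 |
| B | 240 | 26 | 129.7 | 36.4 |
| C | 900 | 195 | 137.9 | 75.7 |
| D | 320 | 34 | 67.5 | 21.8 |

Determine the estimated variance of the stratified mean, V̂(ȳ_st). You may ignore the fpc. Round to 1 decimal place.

V̂(ȳ_st) ≈ 10.4

V̂(ȳ_st) = Σ W_h² s_h²/n_h, with W_h = N_h/N and N = 1660:
  stratum A: (200/1660)²·24.8²/42 = 0.212568
  stratum B: (240/1660)²·36.4²/26 = 1.06521
  stratum C: (900/1660)²·75.7²/195 = 8.63825
  stratum D: (320/1660)²·21.8²/34 = 0.519419
V̂(ȳ_st) = 10.4355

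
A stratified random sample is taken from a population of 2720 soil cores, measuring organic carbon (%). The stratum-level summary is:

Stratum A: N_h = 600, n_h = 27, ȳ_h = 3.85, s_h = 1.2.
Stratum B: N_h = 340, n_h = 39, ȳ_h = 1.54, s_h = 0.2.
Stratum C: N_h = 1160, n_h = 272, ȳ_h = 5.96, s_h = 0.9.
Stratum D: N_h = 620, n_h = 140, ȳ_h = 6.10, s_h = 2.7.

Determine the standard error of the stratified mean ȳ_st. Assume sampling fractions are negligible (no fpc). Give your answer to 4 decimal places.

V̂(ȳ_st) = Σ W_h² s_h²/n_h, with W_h = N_h/N and N = 2720:
  stratum A: (600/2720)²·1.2²/27 = 0.00259516
  stratum B: (340/2720)²·0.2²/39 = 1.60256e-05
  stratum C: (1160/2720)²·0.9²/272 = 0.000541619
  stratum D: (620/2720)²·2.7²/140 = 0.00270548
V̂(ȳ_st) = 0.00585829
SE(ȳ_st) = √0.00585829 = 0.0765394

SE(ȳ_st) ≈ 0.0765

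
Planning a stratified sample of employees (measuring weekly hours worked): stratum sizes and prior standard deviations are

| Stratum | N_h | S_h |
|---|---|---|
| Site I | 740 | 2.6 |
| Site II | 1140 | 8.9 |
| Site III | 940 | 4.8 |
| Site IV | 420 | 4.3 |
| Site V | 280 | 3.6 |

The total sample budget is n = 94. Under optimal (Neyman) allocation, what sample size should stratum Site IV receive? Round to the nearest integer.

9

Neyman allocation: n_h = n · N_h S_h / Σ N_i S_i, with n = 94.
  stratum Site I: N_h·S_h = 740·2.6 = 1924.00
  stratum Site II: N_h·S_h = 1140·8.9 = 10146.00
  stratum Site III: N_h·S_h = 940·4.8 = 4512.00
  stratum Site IV: N_h·S_h = 420·4.3 = 1806.00
  stratum Site V: N_h·S_h = 280·3.6 = 1008.00
Σ N_h S_h = 19396.00
n for stratum Site IV = 94·1806.00/19396.00 = 8.753 → 9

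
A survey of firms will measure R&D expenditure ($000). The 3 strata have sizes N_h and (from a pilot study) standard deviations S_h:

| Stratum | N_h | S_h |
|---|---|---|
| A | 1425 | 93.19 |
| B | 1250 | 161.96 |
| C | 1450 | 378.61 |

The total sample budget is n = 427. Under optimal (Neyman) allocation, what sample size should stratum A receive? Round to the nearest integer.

64

Neyman allocation: n_h = n · N_h S_h / Σ N_i S_i, with n = 427.
  stratum A: N_h·S_h = 1425·93.19 = 132795.75
  stratum B: N_h·S_h = 1250·161.96 = 202450.00
  stratum C: N_h·S_h = 1450·378.61 = 548984.50
Σ N_h S_h = 884230.25
n for stratum A = 427·132795.75/884230.25 = 64.128 → 64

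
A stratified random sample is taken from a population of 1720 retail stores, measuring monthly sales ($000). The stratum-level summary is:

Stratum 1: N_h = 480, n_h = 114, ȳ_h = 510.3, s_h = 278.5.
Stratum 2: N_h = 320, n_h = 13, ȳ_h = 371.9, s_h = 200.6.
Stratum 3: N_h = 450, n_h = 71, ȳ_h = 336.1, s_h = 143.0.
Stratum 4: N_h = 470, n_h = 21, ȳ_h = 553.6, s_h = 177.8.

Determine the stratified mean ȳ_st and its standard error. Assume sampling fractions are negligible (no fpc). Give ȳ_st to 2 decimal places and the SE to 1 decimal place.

ȳ_st ≈ 450.81, SE ≈ 17.1

ȳ_st = Σ W_h ȳ_h = (480·510.3 + 320·371.9 + 450·336.1 + 470·553.6)/1720 = 450.80756
V̂(ȳ_st) = Σ W_h² s_h²/n_h, with W_h = N_h/N and N = 1720:
  stratum 1: (480/1720)²·278.5²/114 = 52.9872
  stratum 2: (320/1720)²·200.6²/13 = 107.142
  stratum 3: (450/1720)²·143.0²/71 = 19.7143
  stratum 4: (470/1720)²·177.8²/21 = 112.404
V̂(ȳ_st) = 292.248
SE(ȳ_st) = √292.248 = 17.0953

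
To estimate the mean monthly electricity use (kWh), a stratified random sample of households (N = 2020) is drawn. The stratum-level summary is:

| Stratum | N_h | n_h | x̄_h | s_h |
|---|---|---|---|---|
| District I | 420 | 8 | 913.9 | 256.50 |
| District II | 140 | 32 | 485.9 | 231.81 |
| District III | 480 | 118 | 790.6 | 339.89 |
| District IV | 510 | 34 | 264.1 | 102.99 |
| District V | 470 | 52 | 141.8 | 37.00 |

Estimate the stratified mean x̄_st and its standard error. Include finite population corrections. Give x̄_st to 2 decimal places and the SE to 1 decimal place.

x̄_st = Σ W_h x̄_h = (420·913.9 + 140·485.9 + 480·790.6 + 510·264.1 + 470·141.8)/2020 = 511.23218
V̂(x̄_st) = Σ W_h² (1 − n_h/N_h) s_h²/n_h, with W_h = N_h/N and N = 2020:
  stratum District I: (420/2020)²·(1 − 8/420)·256.50²/8 = 348.761
  stratum District II: (140/2020)²·(1 − 32/140)·231.81²/32 = 6.22248
  stratum District III: (480/2020)²·(1 − 118/480)·339.89²/118 = 41.691
  stratum District IV: (510/2020)²·(1 − 34/510)·102.99²/34 = 18.5603
  stratum District V: (470/2020)²·(1 − 52/470)·37.00²/52 = 1.26757
V̂(x̄_st) = 416.503
SE(x̄_st) = √416.503 = 20.4084

x̄_st ≈ 511.23, SE ≈ 20.4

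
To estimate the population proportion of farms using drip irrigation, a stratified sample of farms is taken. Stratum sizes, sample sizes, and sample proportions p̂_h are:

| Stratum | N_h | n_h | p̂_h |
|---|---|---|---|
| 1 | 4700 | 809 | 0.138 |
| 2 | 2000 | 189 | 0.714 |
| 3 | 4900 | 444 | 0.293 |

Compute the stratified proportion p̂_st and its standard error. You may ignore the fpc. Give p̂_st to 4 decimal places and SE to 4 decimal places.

N = 11600; stratum weights W_h = N_h/N.
p̂_st = Σ W_h p̂_h = (4700·0.138 + 2000·0.714 + 4900·0.293)/11600 = 0.30278
V̂(p̂_st) = Σ W_h² p̂_h(1−p̂_h)/(n_h−1):
  stratum 1: (4700/11600)²·0.138·0.862/808 = 2.41688e-05
  stratum 2: (2000/11600)²·0.714·0.286/188 = 3.22887e-05
  stratum 3: (4900/11600)²·0.293·0.707/443 = 8.34372e-05
V̂(p̂_st) = 0.000139895; SE = √V̂ = 0.0118277

p̂_st ≈ 0.3028, SE ≈ 0.0118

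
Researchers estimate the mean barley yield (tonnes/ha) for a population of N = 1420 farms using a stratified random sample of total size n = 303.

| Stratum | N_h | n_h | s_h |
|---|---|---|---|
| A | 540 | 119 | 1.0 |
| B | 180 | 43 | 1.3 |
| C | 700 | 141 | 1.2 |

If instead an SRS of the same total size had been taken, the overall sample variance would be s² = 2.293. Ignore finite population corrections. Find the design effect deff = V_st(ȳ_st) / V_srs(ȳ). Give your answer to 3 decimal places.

deff ≈ 0.572

V̂(ȳ_st) = Σ W_h² s_h²/n_h, with W_h = N_h/N and N = 1420:
  stratum A: (540/1420)²·1.0²/119 = 0.00121525
  stratum B: (180/1420)²·1.3²/43 = 0.000631519
  stratum C: (700/1420)²·1.2²/141 = 0.00248178
V_st = 0.00432854
V_srs = s²/n = 2.293/303 = 0.00756766
deff = V_st / V_srs = 0.00432854/0.00756766 = 0.5720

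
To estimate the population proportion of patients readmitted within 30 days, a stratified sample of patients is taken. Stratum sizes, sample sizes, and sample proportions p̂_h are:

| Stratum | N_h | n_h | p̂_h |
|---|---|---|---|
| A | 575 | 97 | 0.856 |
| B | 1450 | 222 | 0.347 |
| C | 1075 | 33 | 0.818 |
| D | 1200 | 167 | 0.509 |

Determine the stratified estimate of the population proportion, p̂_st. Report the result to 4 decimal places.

N = 4300; stratum weights W_h = N_h/N.
p̂_st = Σ W_h p̂_h = (575·0.856 + 1450·0.347 + 1075·0.818 + 1200·0.509)/4300 = 0.57802

p̂_st ≈ 0.5780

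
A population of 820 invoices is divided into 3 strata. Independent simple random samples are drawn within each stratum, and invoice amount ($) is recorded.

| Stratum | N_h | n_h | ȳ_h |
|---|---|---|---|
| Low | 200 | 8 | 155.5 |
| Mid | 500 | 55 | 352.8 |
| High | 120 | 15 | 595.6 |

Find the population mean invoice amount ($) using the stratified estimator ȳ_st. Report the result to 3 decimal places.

ȳ_st ≈ 340.210

N = Σ N_h = 820. Stratum weights W_h = N_h/N.
ȳ_st = (200·155.5 + 500·352.8 + 120·595.6) / 820 = 340.20976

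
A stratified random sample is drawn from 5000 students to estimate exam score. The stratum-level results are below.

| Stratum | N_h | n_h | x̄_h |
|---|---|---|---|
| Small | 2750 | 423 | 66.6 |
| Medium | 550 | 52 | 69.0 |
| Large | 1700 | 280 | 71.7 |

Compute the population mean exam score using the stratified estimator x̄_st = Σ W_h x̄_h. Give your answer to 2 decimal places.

x̄_st ≈ 68.60

N = Σ N_h = 5000. Stratum weights W_h = N_h/N.
x̄_st = (2750·66.6 + 550·69.0 + 1700·71.7) / 5000 = 68.5980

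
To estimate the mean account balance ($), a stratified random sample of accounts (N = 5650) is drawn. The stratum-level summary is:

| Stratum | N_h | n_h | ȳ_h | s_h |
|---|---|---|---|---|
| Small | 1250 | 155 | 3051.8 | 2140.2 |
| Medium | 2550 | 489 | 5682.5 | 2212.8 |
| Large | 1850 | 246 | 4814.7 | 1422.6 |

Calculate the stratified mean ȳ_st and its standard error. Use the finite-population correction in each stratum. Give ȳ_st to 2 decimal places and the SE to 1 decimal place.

ȳ_st ≈ 4816.34, SE ≈ 60.7

ȳ_st = Σ W_h ȳ_h = (1250·3051.8 + 2550·5682.5 + 1850·4814.7)/5650 = 4816.33982
V̂(ȳ_st) = Σ W_h² (1 − n_h/N_h) s_h²/n_h, with W_h = N_h/N and N = 5650:
  stratum Small: (1250/5650)²·(1 − 155/1250)·2140.2²/155 = 1267.08
  stratum Medium: (2550/5650)²·(1 − 489/2550)·2212.8²/489 = 1648.53
  stratum Large: (1850/5650)²·(1 − 246/1850)·1422.6²/246 = 764.733
V̂(ȳ_st) = 3680.34
SE(ȳ_st) = √3680.34 = 60.6658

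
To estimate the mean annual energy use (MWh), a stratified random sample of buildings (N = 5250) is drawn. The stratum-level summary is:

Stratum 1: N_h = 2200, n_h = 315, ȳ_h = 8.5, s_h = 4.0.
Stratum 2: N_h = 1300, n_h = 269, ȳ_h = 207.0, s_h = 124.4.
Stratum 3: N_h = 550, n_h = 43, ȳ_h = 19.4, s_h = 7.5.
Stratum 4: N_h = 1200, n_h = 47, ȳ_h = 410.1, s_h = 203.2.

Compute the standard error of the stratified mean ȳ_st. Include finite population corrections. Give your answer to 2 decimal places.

SE(ȳ_st) ≈ 6.85

V̂(ȳ_st) = Σ W_h² (1 − n_h/N_h) s_h²/n_h, with W_h = N_h/N and N = 5250:
  stratum 1: (2200/5250)²·(1 − 315/2200)·4.0²/315 = 0.00764231
  stratum 2: (1300/5250)²·(1 − 269/1300)·124.4²/269 = 2.79751
  stratum 3: (550/5250)²·(1 − 43/550)·7.5²/43 = 0.0132345
  stratum 4: (1200/5250)²·(1 − 47/1200)·203.2²/47 = 44.1003
V̂(ȳ_st) = 46.9187
SE(ȳ_st) = √46.9187 = 6.84972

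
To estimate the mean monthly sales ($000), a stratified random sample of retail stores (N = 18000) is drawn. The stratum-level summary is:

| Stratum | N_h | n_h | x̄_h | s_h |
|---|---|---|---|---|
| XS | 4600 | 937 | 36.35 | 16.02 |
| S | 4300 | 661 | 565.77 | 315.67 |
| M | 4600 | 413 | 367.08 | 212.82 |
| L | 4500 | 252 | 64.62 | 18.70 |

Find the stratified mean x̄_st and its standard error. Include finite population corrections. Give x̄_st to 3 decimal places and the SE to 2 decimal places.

x̄_st ≈ 254.410, SE ≈ 3.73

x̄_st = Σ W_h x̄_h = (4600·36.35 + 4300·565.77 + 4600·367.08 + 4500·64.62)/18000 = 254.40994
V̂(x̄_st) = Σ W_h² (1 − n_h/N_h) s_h²/n_h, with W_h = N_h/N and N = 18000:
  stratum XS: (4600/18000)²·(1 − 937/4600)·16.02²/937 = 0.0142441
  stratum S: (4300/18000)²·(1 − 661/4300)·315.67²/661 = 7.28066
  stratum M: (4600/18000)²·(1 − 413/4600)·212.82²/413 = 6.51914
  stratum L: (4500/18000)²·(1 − 252/4500)·18.70²/252 = 0.0818719
V̂(x̄_st) = 13.8959
SE(x̄_st) = √13.8959 = 3.72772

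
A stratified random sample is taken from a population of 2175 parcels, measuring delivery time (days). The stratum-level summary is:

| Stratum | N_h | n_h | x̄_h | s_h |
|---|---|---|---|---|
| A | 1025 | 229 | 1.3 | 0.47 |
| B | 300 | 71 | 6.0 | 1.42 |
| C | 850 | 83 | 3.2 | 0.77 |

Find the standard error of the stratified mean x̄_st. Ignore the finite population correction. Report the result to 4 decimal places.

V̂(x̄_st) = Σ W_h² s_h²/n_h, with W_h = N_h/N and N = 2175:
  stratum A: (1025/2175)²·0.47²/229 = 0.000214235
  stratum B: (300/2175)²·1.42²/71 = 0.000540309
  stratum C: (850/2175)²·0.77²/83 = 0.00109099
V̂(x̄_st) = 0.00184554
SE(x̄_st) = √0.00184554 = 0.0429597

SE(x̄_st) ≈ 0.0430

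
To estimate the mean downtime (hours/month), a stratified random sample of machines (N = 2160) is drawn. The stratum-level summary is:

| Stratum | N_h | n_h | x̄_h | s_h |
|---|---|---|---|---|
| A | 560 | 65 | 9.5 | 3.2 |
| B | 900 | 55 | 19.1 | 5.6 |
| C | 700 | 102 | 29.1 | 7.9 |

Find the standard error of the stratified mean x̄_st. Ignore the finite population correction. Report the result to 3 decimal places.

SE(x̄_st) ≈ 0.417

V̂(x̄_st) = Σ W_h² s_h²/n_h, with W_h = N_h/N and N = 2160:
  stratum A: (560/2160)²·3.2²/65 = 0.010589
  stratum B: (900/2160)²·5.6²/55 = 0.0989899
  stratum C: (700/2160)²·7.9²/102 = 0.0642603
V̂(x̄_st) = 0.173839
SE(x̄_st) = √0.173839 = 0.41694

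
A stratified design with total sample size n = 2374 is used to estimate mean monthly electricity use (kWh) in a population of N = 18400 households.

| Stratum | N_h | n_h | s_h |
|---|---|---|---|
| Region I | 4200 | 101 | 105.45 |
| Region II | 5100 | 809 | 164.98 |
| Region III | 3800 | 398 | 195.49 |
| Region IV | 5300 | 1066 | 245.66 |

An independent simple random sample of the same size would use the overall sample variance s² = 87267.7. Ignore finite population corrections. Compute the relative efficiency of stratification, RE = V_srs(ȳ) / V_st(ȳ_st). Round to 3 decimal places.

RE ≈ 2.148

V̂(ȳ_st) = Σ W_h² s_h²/n_h, with W_h = N_h/N and N = 18400:
  stratum Region I: (4200/18400)²·105.45²/101 = 5.73634
  stratum Region II: (5100/18400)²·164.98²/809 = 2.58475
  stratum Region III: (3800/18400)²·195.49²/398 = 4.09541
  stratum Region IV: (5300/18400)²·245.66²/1066 = 4.69708
V_st = 17.1136
V_srs = s²/n = 87267.7/2374 = 36.7598
Relative efficiency = V_srs / V_st = 36.7598/17.1136 = 2.1480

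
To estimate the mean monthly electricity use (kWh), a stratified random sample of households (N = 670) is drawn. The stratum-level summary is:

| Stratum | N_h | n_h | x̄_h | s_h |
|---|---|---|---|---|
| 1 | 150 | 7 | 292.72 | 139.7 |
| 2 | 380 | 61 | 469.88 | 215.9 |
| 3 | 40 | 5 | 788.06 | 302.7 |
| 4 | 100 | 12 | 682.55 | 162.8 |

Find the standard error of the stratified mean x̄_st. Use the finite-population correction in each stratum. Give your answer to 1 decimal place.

SE(x̄_st) ≈ 21.0

V̂(x̄_st) = Σ W_h² (1 − n_h/N_h) s_h²/n_h, with W_h = N_h/N and N = 670:
  stratum 1: (150/670)²·(1 − 7/150)·139.7²/7 = 133.221
  stratum 2: (380/670)²·(1 − 61/380)·215.9²/61 = 206.348
  stratum 3: (40/670)²·(1 − 5/40)·302.7²/5 = 57.1522
  stratum 4: (100/670)²·(1 − 12/100)·162.8²/12 = 43.2973
V̂(x̄_st) = 440.018
SE(x̄_st) = √440.018 = 20.9766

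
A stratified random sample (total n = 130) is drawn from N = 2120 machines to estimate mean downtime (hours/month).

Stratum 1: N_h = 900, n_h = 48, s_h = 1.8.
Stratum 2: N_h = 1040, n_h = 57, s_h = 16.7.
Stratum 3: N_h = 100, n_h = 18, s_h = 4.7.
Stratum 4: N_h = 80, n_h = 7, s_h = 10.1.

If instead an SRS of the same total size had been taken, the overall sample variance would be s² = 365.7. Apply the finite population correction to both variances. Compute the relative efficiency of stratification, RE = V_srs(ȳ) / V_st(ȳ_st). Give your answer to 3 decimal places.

RE ≈ 2.305

V̂(ȳ_st) = Σ W_h² (1 − n_h/N_h) s_h²/n_h, with W_h = N_h/N and N = 2120:
  stratum 1: (900/2120)²·(1 − 48/900)·1.8²/48 = 0.0115163
  stratum 2: (1040/2120)²·(1 − 57/1040)·16.7²/57 = 1.11294
  stratum 3: (100/2120)²·(1 − 18/100)·4.7²/18 = 0.00223906
  stratum 4: (80/2120)²·(1 − 7/80)·10.1²/7 = 0.0189359
V_st = 1.14564
V_srs = (1 − 130/2120)·365.7/130 = 2.64058
Relative efficiency = V_srs / V_st = 2.64058/1.14564 = 2.3049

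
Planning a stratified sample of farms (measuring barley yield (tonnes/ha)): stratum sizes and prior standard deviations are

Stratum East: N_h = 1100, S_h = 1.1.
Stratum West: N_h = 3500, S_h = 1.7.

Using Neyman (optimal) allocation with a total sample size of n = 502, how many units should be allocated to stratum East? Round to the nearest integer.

Neyman allocation: n_h = n · N_h S_h / Σ N_i S_i, with n = 502.
  stratum East: N_h·S_h = 1100·1.1 = 1210.00
  stratum West: N_h·S_h = 3500·1.7 = 5950.00
Σ N_h S_h = 7160.00
n for stratum East = 502·1210.00/7160.00 = 84.835 → 85

85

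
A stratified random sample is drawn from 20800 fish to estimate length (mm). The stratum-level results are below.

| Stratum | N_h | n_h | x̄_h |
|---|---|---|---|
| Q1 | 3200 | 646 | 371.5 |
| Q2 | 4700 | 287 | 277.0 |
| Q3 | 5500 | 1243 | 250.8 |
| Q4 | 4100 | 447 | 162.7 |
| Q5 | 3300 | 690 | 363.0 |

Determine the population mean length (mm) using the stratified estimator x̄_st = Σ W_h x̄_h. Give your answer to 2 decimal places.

x̄_st ≈ 275.72

N = Σ N_h = 20800. Stratum weights W_h = N_h/N.
x̄_st = (3200·371.5 + 4700·277.0 + 5500·250.8 + 4100·162.7 + 3300·363.0) / 20800 = 275.7245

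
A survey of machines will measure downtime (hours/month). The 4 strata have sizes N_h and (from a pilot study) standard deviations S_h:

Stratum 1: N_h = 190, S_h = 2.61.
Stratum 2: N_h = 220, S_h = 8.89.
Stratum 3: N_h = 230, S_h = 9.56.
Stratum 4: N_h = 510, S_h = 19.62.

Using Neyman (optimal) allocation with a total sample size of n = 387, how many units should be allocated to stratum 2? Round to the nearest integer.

52

Neyman allocation: n_h = n · N_h S_h / Σ N_i S_i, with n = 387.
  stratum 1: N_h·S_h = 190·2.61 = 495.90
  stratum 2: N_h·S_h = 220·8.89 = 1955.80
  stratum 3: N_h·S_h = 230·9.56 = 2198.80
  stratum 4: N_h·S_h = 510·19.62 = 10006.20
Σ N_h S_h = 14656.70
n for stratum 2 = 387·1955.80/14656.70 = 51.642 → 52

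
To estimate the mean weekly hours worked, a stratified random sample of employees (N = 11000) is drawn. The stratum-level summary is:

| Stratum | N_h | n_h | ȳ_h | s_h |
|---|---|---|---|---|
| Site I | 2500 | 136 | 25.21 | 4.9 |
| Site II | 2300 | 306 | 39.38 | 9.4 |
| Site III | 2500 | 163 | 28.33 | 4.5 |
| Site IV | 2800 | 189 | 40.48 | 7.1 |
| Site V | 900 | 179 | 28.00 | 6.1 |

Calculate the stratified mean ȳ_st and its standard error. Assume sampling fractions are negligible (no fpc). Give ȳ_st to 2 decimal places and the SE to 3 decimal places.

ȳ_st = Σ W_h ȳ_h = (2500·25.21 + 2300·39.38 + 2500·28.33 + 2800·40.48 + 900·28.00)/11000 = 32.99709
V̂(ȳ_st) = Σ W_h² s_h²/n_h, with W_h = N_h/N and N = 11000:
  stratum Site I: (2500/11000)²·4.9²/136 = 0.00911901
  stratum Site II: (2300/11000)²·9.4²/306 = 0.0126242
  stratum Site III: (2500/11000)²·4.5²/163 = 0.006417
  stratum Site IV: (2800/11000)²·7.1²/189 = 0.0172817
  stratum Site V: (900/11000)²·6.1²/179 = 0.00139157
V̂(ȳ_st) = 0.0468335
SE(ȳ_st) = √0.0468335 = 0.21641

ȳ_st ≈ 33.00, SE ≈ 0.216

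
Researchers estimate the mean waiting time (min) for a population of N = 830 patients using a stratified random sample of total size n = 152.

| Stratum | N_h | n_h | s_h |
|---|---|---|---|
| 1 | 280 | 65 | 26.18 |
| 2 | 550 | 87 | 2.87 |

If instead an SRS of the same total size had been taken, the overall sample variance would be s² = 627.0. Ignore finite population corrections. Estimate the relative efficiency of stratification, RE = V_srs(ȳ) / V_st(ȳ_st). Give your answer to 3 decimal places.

V̂(ȳ_st) = Σ W_h² s_h²/n_h, with W_h = N_h/N and N = 830:
  stratum 1: (280/830)²·26.18²/65 = 1.20001
  stratum 2: (550/830)²·2.87²/87 = 0.0415732
V_st = 1.24159
V_srs = s²/n = 627.0/152 = 4.125
Relative efficiency = V_srs / V_st = 4.125/1.24159 = 3.3224

RE ≈ 3.322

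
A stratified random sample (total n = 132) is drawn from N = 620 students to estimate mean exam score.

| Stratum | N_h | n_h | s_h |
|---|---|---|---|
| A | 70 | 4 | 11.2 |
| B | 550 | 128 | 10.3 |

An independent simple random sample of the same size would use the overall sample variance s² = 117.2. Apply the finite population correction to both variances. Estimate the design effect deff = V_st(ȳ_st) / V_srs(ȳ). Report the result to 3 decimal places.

deff ≈ 1.255

V̂(ȳ_st) = Σ W_h² (1 − n_h/N_h) s_h²/n_h, with W_h = N_h/N and N = 620:
  stratum A: (70/620)²·(1 − 4/70)·11.2²/4 = 0.376907
  stratum B: (550/620)²·(1 − 128/550)·10.3²/128 = 0.500445
V_st = 0.877352
V_srs = (1 − 132/620)·117.2/132 = 0.698847
deff = V_st / V_srs = 0.877352/0.698847 = 1.2554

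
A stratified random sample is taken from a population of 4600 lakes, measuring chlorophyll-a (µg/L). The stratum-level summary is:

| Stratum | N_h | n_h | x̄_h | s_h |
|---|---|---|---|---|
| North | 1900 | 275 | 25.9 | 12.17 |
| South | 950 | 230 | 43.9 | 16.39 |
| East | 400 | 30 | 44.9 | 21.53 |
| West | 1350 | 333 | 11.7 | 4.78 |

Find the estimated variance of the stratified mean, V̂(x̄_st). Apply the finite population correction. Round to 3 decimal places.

V̂(x̄_st) ≈ 0.229

V̂(x̄_st) = Σ W_h² (1 − n_h/N_h) s_h²/n_h, with W_h = N_h/N and N = 4600:
  stratum North: (1900/4600)²·(1 − 275/1900)·12.17²/275 = 0.078585
  stratum South: (950/4600)²·(1 − 230/950)·16.39²/230 = 0.0377547
  stratum East: (400/4600)²·(1 − 30/400)·21.53²/30 = 0.108072
  stratum West: (1350/4600)²·(1 − 333/1350)·4.78²/333 = 0.00445195
V̂(x̄_st) = 0.228864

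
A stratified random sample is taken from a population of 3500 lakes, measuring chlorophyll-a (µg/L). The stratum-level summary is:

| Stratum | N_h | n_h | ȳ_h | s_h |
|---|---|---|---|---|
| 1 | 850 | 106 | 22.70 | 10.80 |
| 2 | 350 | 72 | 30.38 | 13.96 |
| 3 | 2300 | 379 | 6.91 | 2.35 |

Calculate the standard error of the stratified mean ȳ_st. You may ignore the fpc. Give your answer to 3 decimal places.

SE(ȳ_st) ≈ 0.313

V̂(ȳ_st) = Σ W_h² s_h²/n_h, with W_h = N_h/N and N = 3500:
  stratum 1: (850/3500)²·10.80²/106 = 0.0648998
  stratum 2: (350/3500)²·13.96²/72 = 0.0270669
  stratum 3: (2300/3500)²·2.35²/379 = 0.0062924
V̂(ȳ_st) = 0.0982591
SE(ȳ_st) = √0.0982591 = 0.313463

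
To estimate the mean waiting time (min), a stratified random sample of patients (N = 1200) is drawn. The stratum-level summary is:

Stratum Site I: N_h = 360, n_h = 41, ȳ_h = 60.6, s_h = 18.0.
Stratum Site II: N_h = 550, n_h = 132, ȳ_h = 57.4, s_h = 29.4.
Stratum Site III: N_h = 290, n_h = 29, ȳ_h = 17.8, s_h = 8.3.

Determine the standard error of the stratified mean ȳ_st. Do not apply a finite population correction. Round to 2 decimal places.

V̂(ȳ_st) = Σ W_h² s_h²/n_h, with W_h = N_h/N and N = 1200:
  stratum Site I: (360/1200)²·18.0²/41 = 0.71122
  stratum Site II: (550/1200)²·29.4²/132 = 1.37557
  stratum Site III: (290/1200)²·8.3²/29 = 0.138737
V̂(ȳ_st) = 2.22553
SE(ȳ_st) = √2.22553 = 1.49182

SE(ȳ_st) ≈ 1.49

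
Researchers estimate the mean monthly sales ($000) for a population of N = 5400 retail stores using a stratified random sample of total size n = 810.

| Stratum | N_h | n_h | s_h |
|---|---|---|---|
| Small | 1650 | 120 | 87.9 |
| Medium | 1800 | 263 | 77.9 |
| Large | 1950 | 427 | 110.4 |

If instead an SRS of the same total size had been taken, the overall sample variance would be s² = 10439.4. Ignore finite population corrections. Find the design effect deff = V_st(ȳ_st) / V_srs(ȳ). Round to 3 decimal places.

V̂(ȳ_st) = Σ W_h² s_h²/n_h, with W_h = N_h/N and N = 5400:
  stratum Small: (1650/5400)²·87.9²/120 = 6.01142
  stratum Medium: (1800/5400)²·77.9²/263 = 2.56376
  stratum Large: (1950/5400)²·110.4²/427 = 3.72213
V_st = 12.2973
V_srs = s²/n = 10439.4/810 = 12.8881
deff = V_st / V_srs = 12.2973/12.8881 = 0.9542

deff ≈ 0.954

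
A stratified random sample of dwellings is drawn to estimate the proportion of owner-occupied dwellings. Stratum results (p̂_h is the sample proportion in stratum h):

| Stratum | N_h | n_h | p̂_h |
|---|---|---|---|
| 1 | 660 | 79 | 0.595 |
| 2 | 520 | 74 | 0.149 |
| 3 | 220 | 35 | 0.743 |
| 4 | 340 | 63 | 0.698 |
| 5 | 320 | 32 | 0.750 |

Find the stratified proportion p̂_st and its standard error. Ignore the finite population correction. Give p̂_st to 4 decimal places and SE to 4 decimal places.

p̂_st ≈ 0.5393, SE ≈ 0.0270

N = 2060; stratum weights W_h = N_h/N.
p̂_st = Σ W_h p̂_h = (660·0.595 + 520·0.149 + 220·0.743 + 340·0.698 + 320·0.750)/2060 = 0.53930
V̂(p̂_st) = Σ W_h² p̂_h(1−p̂_h)/(n_h−1):
  stratum 1: (660/2060)²·0.595·0.405/78 = 0.000317125
  stratum 2: (520/2060)²·0.149·0.851/73 = 0.000110679
  stratum 3: (220/2060)²·0.743·0.257/34 = 6.40551e-05
  stratum 4: (340/2060)²·0.698·0.302/62 = 9.26177e-05
  stratum 5: (320/2060)²·0.750·0.250/31 = 0.00014595
V̂(p̂_st) = 0.000730427; SE = √V̂ = 0.0270264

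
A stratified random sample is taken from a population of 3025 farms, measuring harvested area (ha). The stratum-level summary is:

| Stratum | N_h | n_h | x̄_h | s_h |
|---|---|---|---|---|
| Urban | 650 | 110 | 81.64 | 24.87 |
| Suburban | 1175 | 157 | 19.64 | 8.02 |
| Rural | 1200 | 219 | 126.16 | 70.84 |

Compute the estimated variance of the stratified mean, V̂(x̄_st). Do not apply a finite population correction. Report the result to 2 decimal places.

V̂(x̄_st) ≈ 3.93

V̂(x̄_st) = Σ W_h² s_h²/n_h, with W_h = N_h/N and N = 3025:
  stratum Urban: (650/3025)²·24.87²/110 = 0.259618
  stratum Suburban: (1175/3025)²·8.02²/157 = 0.0618122
  stratum Rural: (1200/3025)²·70.84²/219 = 3.60599
V̂(x̄_st) = 3.92742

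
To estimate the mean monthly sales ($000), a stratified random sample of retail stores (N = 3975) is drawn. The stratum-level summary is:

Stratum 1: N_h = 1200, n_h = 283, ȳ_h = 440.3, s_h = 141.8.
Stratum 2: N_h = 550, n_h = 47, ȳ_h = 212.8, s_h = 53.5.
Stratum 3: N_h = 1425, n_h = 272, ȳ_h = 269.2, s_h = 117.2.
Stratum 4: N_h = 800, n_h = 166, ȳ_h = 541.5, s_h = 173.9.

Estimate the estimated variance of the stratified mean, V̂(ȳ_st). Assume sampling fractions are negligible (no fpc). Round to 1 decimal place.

V̂(ȳ_st) = Σ W_h² s_h²/n_h, with W_h = N_h/N and N = 3975:
  stratum 1: (1200/3975)²·141.8²/283 = 6.47522
  stratum 2: (550/3975)²·53.5²/47 = 1.1659
  stratum 3: (1425/3975)²·117.2²/272 = 6.48996
  stratum 4: (800/3975)²·173.9²/166 = 7.37899
V̂(ȳ_st) = 21.5101

V̂(ȳ_st) ≈ 21.5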